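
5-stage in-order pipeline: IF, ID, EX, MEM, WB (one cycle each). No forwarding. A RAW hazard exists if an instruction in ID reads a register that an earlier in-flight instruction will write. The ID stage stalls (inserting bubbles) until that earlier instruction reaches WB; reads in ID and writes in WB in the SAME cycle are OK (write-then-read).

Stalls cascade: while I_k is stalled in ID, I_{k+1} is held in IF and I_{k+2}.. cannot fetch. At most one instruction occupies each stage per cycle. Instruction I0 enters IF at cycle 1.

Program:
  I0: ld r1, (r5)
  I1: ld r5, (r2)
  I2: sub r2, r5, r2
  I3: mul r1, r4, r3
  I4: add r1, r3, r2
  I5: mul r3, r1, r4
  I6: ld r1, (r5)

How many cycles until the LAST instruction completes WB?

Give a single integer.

I0 ld r1 <- r5: IF@1 ID@2 stall=0 (-) EX@3 MEM@4 WB@5
I1 ld r5 <- r2: IF@2 ID@3 stall=0 (-) EX@4 MEM@5 WB@6
I2 sub r2 <- r5,r2: IF@3 ID@4 stall=2 (RAW on I1.r5 (WB@6)) EX@7 MEM@8 WB@9
I3 mul r1 <- r4,r3: IF@4 ID@7 stall=0 (-) EX@8 MEM@9 WB@10
I4 add r1 <- r3,r2: IF@7 ID@8 stall=1 (RAW on I2.r2 (WB@9)) EX@10 MEM@11 WB@12
I5 mul r3 <- r1,r4: IF@8 ID@10 stall=2 (RAW on I4.r1 (WB@12)) EX@13 MEM@14 WB@15
I6 ld r1 <- r5: IF@10 ID@13 stall=0 (-) EX@14 MEM@15 WB@16

Answer: 16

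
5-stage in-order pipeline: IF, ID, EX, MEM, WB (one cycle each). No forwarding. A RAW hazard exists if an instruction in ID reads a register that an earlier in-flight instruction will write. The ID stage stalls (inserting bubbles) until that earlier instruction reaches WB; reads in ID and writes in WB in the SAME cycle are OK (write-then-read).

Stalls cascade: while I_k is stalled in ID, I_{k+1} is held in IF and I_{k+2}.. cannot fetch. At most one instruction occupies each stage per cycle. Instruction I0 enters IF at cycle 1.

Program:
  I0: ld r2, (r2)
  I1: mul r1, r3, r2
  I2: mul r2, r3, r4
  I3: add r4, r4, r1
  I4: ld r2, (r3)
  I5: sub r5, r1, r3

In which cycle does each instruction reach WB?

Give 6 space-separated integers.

Answer: 5 8 9 11 12 13

Derivation:
I0 ld r2 <- r2: IF@1 ID@2 stall=0 (-) EX@3 MEM@4 WB@5
I1 mul r1 <- r3,r2: IF@2 ID@3 stall=2 (RAW on I0.r2 (WB@5)) EX@6 MEM@7 WB@8
I2 mul r2 <- r3,r4: IF@3 ID@6 stall=0 (-) EX@7 MEM@8 WB@9
I3 add r4 <- r4,r1: IF@6 ID@7 stall=1 (RAW on I1.r1 (WB@8)) EX@9 MEM@10 WB@11
I4 ld r2 <- r3: IF@7 ID@9 stall=0 (-) EX@10 MEM@11 WB@12
I5 sub r5 <- r1,r3: IF@9 ID@10 stall=0 (-) EX@11 MEM@12 WB@13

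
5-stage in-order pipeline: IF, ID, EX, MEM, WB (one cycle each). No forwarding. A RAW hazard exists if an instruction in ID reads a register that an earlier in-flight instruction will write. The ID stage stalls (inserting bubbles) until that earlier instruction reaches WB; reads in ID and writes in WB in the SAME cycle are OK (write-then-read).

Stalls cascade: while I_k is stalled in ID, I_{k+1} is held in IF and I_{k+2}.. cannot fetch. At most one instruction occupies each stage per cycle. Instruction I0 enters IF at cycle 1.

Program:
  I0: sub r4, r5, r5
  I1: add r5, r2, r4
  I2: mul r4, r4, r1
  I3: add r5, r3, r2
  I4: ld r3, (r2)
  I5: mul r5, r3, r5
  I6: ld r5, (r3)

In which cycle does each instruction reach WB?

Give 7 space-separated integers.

Answer: 5 8 9 10 11 14 15

Derivation:
I0 sub r4 <- r5,r5: IF@1 ID@2 stall=0 (-) EX@3 MEM@4 WB@5
I1 add r5 <- r2,r4: IF@2 ID@3 stall=2 (RAW on I0.r4 (WB@5)) EX@6 MEM@7 WB@8
I2 mul r4 <- r4,r1: IF@3 ID@6 stall=0 (-) EX@7 MEM@8 WB@9
I3 add r5 <- r3,r2: IF@6 ID@7 stall=0 (-) EX@8 MEM@9 WB@10
I4 ld r3 <- r2: IF@7 ID@8 stall=0 (-) EX@9 MEM@10 WB@11
I5 mul r5 <- r3,r5: IF@8 ID@9 stall=2 (RAW on I4.r3 (WB@11)) EX@12 MEM@13 WB@14
I6 ld r5 <- r3: IF@9 ID@12 stall=0 (-) EX@13 MEM@14 WB@15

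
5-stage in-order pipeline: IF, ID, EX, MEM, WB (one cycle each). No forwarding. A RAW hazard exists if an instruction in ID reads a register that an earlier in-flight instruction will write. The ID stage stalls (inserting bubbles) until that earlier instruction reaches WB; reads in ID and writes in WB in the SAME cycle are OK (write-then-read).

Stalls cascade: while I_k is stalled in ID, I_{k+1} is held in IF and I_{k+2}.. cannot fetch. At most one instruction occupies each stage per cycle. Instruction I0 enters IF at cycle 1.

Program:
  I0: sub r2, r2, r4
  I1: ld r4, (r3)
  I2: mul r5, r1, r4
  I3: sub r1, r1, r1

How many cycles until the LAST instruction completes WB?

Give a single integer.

Answer: 10

Derivation:
I0 sub r2 <- r2,r4: IF@1 ID@2 stall=0 (-) EX@3 MEM@4 WB@5
I1 ld r4 <- r3: IF@2 ID@3 stall=0 (-) EX@4 MEM@5 WB@6
I2 mul r5 <- r1,r4: IF@3 ID@4 stall=2 (RAW on I1.r4 (WB@6)) EX@7 MEM@8 WB@9
I3 sub r1 <- r1,r1: IF@4 ID@7 stall=0 (-) EX@8 MEM@9 WB@10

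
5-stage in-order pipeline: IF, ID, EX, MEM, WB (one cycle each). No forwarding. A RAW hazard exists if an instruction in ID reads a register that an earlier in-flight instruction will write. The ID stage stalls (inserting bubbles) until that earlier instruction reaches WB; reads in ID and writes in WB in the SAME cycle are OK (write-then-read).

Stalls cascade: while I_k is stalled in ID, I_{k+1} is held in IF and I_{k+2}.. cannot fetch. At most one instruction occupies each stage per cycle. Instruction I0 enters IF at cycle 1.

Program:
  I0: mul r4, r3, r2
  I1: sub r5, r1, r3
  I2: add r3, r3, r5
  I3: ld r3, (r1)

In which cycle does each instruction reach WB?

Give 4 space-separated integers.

I0 mul r4 <- r3,r2: IF@1 ID@2 stall=0 (-) EX@3 MEM@4 WB@5
I1 sub r5 <- r1,r3: IF@2 ID@3 stall=0 (-) EX@4 MEM@5 WB@6
I2 add r3 <- r3,r5: IF@3 ID@4 stall=2 (RAW on I1.r5 (WB@6)) EX@7 MEM@8 WB@9
I3 ld r3 <- r1: IF@4 ID@7 stall=0 (-) EX@8 MEM@9 WB@10

Answer: 5 6 9 10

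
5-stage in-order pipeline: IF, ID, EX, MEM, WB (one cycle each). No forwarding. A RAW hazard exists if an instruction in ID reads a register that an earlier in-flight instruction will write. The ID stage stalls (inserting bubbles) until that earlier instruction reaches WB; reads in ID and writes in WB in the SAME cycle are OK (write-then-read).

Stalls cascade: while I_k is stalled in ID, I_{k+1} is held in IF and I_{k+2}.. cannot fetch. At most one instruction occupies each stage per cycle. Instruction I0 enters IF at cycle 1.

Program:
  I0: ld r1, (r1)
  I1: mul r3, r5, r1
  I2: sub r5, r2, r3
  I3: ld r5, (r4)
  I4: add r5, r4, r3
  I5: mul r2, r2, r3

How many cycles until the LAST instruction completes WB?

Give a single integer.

Answer: 14

Derivation:
I0 ld r1 <- r1: IF@1 ID@2 stall=0 (-) EX@3 MEM@4 WB@5
I1 mul r3 <- r5,r1: IF@2 ID@3 stall=2 (RAW on I0.r1 (WB@5)) EX@6 MEM@7 WB@8
I2 sub r5 <- r2,r3: IF@3 ID@6 stall=2 (RAW on I1.r3 (WB@8)) EX@9 MEM@10 WB@11
I3 ld r5 <- r4: IF@6 ID@9 stall=0 (-) EX@10 MEM@11 WB@12
I4 add r5 <- r4,r3: IF@9 ID@10 stall=0 (-) EX@11 MEM@12 WB@13
I5 mul r2 <- r2,r3: IF@10 ID@11 stall=0 (-) EX@12 MEM@13 WB@14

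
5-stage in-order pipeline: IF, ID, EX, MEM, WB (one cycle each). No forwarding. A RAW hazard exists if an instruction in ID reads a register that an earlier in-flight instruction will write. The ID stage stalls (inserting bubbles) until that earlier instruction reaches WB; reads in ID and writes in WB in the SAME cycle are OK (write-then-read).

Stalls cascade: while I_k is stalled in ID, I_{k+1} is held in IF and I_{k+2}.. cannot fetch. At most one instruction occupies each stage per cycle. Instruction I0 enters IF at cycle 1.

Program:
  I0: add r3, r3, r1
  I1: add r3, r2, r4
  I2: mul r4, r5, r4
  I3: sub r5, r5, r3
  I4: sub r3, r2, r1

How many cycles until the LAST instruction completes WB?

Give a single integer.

I0 add r3 <- r3,r1: IF@1 ID@2 stall=0 (-) EX@3 MEM@4 WB@5
I1 add r3 <- r2,r4: IF@2 ID@3 stall=0 (-) EX@4 MEM@5 WB@6
I2 mul r4 <- r5,r4: IF@3 ID@4 stall=0 (-) EX@5 MEM@6 WB@7
I3 sub r5 <- r5,r3: IF@4 ID@5 stall=1 (RAW on I1.r3 (WB@6)) EX@7 MEM@8 WB@9
I4 sub r3 <- r2,r1: IF@5 ID@7 stall=0 (-) EX@8 MEM@9 WB@10

Answer: 10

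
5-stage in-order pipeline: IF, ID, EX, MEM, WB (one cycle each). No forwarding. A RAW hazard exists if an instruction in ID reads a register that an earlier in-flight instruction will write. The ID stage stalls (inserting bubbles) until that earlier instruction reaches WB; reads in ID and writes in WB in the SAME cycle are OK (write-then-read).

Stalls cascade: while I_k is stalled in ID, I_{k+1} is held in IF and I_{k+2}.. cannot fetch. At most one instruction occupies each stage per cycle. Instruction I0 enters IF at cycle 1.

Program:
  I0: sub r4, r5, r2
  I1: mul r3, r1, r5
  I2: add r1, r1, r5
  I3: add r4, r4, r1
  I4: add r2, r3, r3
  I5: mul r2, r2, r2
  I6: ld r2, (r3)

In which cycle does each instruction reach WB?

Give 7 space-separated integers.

Answer: 5 6 7 10 11 14 15

Derivation:
I0 sub r4 <- r5,r2: IF@1 ID@2 stall=0 (-) EX@3 MEM@4 WB@5
I1 mul r3 <- r1,r5: IF@2 ID@3 stall=0 (-) EX@4 MEM@5 WB@6
I2 add r1 <- r1,r5: IF@3 ID@4 stall=0 (-) EX@5 MEM@6 WB@7
I3 add r4 <- r4,r1: IF@4 ID@5 stall=2 (RAW on I2.r1 (WB@7)) EX@8 MEM@9 WB@10
I4 add r2 <- r3,r3: IF@5 ID@8 stall=0 (-) EX@9 MEM@10 WB@11
I5 mul r2 <- r2,r2: IF@8 ID@9 stall=2 (RAW on I4.r2 (WB@11)) EX@12 MEM@13 WB@14
I6 ld r2 <- r3: IF@9 ID@12 stall=0 (-) EX@13 MEM@14 WB@15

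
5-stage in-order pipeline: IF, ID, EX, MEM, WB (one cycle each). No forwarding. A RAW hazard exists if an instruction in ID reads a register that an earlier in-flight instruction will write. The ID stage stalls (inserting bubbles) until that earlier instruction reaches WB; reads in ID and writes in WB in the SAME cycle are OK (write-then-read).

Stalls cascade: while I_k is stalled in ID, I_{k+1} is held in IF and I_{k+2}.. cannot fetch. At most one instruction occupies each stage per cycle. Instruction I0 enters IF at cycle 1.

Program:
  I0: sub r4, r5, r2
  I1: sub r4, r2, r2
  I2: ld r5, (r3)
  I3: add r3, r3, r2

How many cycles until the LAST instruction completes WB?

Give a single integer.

Answer: 8

Derivation:
I0 sub r4 <- r5,r2: IF@1 ID@2 stall=0 (-) EX@3 MEM@4 WB@5
I1 sub r4 <- r2,r2: IF@2 ID@3 stall=0 (-) EX@4 MEM@5 WB@6
I2 ld r5 <- r3: IF@3 ID@4 stall=0 (-) EX@5 MEM@6 WB@7
I3 add r3 <- r3,r2: IF@4 ID@5 stall=0 (-) EX@6 MEM@7 WB@8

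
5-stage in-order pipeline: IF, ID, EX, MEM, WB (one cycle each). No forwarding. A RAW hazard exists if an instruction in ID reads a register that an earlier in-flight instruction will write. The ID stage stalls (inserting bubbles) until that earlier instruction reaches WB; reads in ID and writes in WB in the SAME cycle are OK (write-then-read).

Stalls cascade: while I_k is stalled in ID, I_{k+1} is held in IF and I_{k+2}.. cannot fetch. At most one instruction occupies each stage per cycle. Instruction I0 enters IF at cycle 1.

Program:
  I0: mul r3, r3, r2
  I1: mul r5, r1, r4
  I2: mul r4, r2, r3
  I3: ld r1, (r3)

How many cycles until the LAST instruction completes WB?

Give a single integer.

I0 mul r3 <- r3,r2: IF@1 ID@2 stall=0 (-) EX@3 MEM@4 WB@5
I1 mul r5 <- r1,r4: IF@2 ID@3 stall=0 (-) EX@4 MEM@5 WB@6
I2 mul r4 <- r2,r3: IF@3 ID@4 stall=1 (RAW on I0.r3 (WB@5)) EX@6 MEM@7 WB@8
I3 ld r1 <- r3: IF@4 ID@6 stall=0 (-) EX@7 MEM@8 WB@9

Answer: 9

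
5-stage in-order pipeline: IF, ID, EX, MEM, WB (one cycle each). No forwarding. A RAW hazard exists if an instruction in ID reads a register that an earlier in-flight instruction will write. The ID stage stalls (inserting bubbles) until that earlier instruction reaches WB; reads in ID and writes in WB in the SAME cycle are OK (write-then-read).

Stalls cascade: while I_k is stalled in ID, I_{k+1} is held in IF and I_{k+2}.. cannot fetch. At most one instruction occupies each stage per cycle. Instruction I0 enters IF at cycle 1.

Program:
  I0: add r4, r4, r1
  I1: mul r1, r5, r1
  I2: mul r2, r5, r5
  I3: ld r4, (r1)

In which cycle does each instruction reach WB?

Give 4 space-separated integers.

I0 add r4 <- r4,r1: IF@1 ID@2 stall=0 (-) EX@3 MEM@4 WB@5
I1 mul r1 <- r5,r1: IF@2 ID@3 stall=0 (-) EX@4 MEM@5 WB@6
I2 mul r2 <- r5,r5: IF@3 ID@4 stall=0 (-) EX@5 MEM@6 WB@7
I3 ld r4 <- r1: IF@4 ID@5 stall=1 (RAW on I1.r1 (WB@6)) EX@7 MEM@8 WB@9

Answer: 5 6 7 9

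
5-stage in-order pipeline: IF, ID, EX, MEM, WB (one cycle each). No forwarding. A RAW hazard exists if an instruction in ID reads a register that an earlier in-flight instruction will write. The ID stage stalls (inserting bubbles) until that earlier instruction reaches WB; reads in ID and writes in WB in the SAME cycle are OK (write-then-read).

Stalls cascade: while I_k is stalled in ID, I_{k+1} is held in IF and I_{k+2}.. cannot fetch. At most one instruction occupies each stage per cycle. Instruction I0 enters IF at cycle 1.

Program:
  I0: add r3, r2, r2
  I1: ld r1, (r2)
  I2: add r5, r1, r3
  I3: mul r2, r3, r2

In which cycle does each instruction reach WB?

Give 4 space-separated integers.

Answer: 5 6 9 10

Derivation:
I0 add r3 <- r2,r2: IF@1 ID@2 stall=0 (-) EX@3 MEM@4 WB@5
I1 ld r1 <- r2: IF@2 ID@3 stall=0 (-) EX@4 MEM@5 WB@6
I2 add r5 <- r1,r3: IF@3 ID@4 stall=2 (RAW on I1.r1 (WB@6)) EX@7 MEM@8 WB@9
I3 mul r2 <- r3,r2: IF@4 ID@7 stall=0 (-) EX@8 MEM@9 WB@10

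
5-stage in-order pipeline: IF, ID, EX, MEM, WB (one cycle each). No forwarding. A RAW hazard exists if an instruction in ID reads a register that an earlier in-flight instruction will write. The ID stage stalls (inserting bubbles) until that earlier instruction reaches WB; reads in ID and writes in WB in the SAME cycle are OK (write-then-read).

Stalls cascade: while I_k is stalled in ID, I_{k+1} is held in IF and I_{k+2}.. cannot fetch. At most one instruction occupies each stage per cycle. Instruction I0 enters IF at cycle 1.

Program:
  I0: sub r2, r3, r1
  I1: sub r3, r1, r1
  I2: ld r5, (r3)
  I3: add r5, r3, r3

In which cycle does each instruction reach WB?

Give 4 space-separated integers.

Answer: 5 6 9 10

Derivation:
I0 sub r2 <- r3,r1: IF@1 ID@2 stall=0 (-) EX@3 MEM@4 WB@5
I1 sub r3 <- r1,r1: IF@2 ID@3 stall=0 (-) EX@4 MEM@5 WB@6
I2 ld r5 <- r3: IF@3 ID@4 stall=2 (RAW on I1.r3 (WB@6)) EX@7 MEM@8 WB@9
I3 add r5 <- r3,r3: IF@4 ID@7 stall=0 (-) EX@8 MEM@9 WB@10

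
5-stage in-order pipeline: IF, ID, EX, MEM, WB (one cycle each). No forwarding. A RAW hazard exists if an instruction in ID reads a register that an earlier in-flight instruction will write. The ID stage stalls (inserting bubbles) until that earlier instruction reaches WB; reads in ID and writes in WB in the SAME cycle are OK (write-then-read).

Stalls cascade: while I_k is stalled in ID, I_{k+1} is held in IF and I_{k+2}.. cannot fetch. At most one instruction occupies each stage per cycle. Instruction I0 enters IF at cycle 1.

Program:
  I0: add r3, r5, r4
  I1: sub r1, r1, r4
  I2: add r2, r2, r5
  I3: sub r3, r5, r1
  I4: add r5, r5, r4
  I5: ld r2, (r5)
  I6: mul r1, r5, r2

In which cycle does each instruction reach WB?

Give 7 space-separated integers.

I0 add r3 <- r5,r4: IF@1 ID@2 stall=0 (-) EX@3 MEM@4 WB@5
I1 sub r1 <- r1,r4: IF@2 ID@3 stall=0 (-) EX@4 MEM@5 WB@6
I2 add r2 <- r2,r5: IF@3 ID@4 stall=0 (-) EX@5 MEM@6 WB@7
I3 sub r3 <- r5,r1: IF@4 ID@5 stall=1 (RAW on I1.r1 (WB@6)) EX@7 MEM@8 WB@9
I4 add r5 <- r5,r4: IF@5 ID@7 stall=0 (-) EX@8 MEM@9 WB@10
I5 ld r2 <- r5: IF@7 ID@8 stall=2 (RAW on I4.r5 (WB@10)) EX@11 MEM@12 WB@13
I6 mul r1 <- r5,r2: IF@8 ID@11 stall=2 (RAW on I5.r2 (WB@13)) EX@14 MEM@15 WB@16

Answer: 5 6 7 9 10 13 16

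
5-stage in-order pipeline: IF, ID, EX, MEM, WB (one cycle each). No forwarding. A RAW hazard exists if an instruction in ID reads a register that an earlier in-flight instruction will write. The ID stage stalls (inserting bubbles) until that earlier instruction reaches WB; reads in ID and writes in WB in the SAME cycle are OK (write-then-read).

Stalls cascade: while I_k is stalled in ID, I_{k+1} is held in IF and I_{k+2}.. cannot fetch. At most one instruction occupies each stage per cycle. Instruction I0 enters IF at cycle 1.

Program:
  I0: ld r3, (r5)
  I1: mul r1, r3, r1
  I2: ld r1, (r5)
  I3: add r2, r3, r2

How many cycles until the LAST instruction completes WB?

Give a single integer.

I0 ld r3 <- r5: IF@1 ID@2 stall=0 (-) EX@3 MEM@4 WB@5
I1 mul r1 <- r3,r1: IF@2 ID@3 stall=2 (RAW on I0.r3 (WB@5)) EX@6 MEM@7 WB@8
I2 ld r1 <- r5: IF@3 ID@6 stall=0 (-) EX@7 MEM@8 WB@9
I3 add r2 <- r3,r2: IF@6 ID@7 stall=0 (-) EX@8 MEM@9 WB@10

Answer: 10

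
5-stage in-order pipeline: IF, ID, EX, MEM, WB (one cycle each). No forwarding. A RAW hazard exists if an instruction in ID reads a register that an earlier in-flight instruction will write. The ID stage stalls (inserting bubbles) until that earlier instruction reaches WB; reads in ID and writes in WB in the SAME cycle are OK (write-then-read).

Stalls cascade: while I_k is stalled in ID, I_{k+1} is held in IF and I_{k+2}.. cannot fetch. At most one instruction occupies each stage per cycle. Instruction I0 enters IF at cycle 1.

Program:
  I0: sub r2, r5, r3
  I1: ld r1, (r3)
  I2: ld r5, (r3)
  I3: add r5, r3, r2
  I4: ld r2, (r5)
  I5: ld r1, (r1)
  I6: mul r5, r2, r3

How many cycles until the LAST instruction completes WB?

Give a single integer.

Answer: 14

Derivation:
I0 sub r2 <- r5,r3: IF@1 ID@2 stall=0 (-) EX@3 MEM@4 WB@5
I1 ld r1 <- r3: IF@2 ID@3 stall=0 (-) EX@4 MEM@5 WB@6
I2 ld r5 <- r3: IF@3 ID@4 stall=0 (-) EX@5 MEM@6 WB@7
I3 add r5 <- r3,r2: IF@4 ID@5 stall=0 (-) EX@6 MEM@7 WB@8
I4 ld r2 <- r5: IF@5 ID@6 stall=2 (RAW on I3.r5 (WB@8)) EX@9 MEM@10 WB@11
I5 ld r1 <- r1: IF@6 ID@9 stall=0 (-) EX@10 MEM@11 WB@12
I6 mul r5 <- r2,r3: IF@9 ID@10 stall=1 (RAW on I4.r2 (WB@11)) EX@12 MEM@13 WB@14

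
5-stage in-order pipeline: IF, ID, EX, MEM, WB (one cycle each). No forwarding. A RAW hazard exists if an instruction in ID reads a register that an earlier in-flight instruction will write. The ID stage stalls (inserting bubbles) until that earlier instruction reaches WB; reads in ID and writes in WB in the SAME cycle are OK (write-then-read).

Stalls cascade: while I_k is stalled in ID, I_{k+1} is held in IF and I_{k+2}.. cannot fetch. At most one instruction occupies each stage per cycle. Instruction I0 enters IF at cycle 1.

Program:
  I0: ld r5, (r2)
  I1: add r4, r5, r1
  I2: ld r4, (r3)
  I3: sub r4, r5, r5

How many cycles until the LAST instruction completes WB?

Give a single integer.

Answer: 10

Derivation:
I0 ld r5 <- r2: IF@1 ID@2 stall=0 (-) EX@3 MEM@4 WB@5
I1 add r4 <- r5,r1: IF@2 ID@3 stall=2 (RAW on I0.r5 (WB@5)) EX@6 MEM@7 WB@8
I2 ld r4 <- r3: IF@3 ID@6 stall=0 (-) EX@7 MEM@8 WB@9
I3 sub r4 <- r5,r5: IF@6 ID@7 stall=0 (-) EX@8 MEM@9 WB@10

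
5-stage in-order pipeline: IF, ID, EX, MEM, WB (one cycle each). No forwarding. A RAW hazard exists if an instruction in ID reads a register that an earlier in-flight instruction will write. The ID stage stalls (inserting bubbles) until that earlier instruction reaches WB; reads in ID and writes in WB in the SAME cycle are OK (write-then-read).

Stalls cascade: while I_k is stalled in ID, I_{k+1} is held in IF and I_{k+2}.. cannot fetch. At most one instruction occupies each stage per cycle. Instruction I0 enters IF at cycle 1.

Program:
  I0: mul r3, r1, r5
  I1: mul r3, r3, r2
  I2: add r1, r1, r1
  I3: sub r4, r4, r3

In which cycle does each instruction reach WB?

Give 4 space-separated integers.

I0 mul r3 <- r1,r5: IF@1 ID@2 stall=0 (-) EX@3 MEM@4 WB@5
I1 mul r3 <- r3,r2: IF@2 ID@3 stall=2 (RAW on I0.r3 (WB@5)) EX@6 MEM@7 WB@8
I2 add r1 <- r1,r1: IF@3 ID@6 stall=0 (-) EX@7 MEM@8 WB@9
I3 sub r4 <- r4,r3: IF@6 ID@7 stall=1 (RAW on I1.r3 (WB@8)) EX@9 MEM@10 WB@11

Answer: 5 8 9 11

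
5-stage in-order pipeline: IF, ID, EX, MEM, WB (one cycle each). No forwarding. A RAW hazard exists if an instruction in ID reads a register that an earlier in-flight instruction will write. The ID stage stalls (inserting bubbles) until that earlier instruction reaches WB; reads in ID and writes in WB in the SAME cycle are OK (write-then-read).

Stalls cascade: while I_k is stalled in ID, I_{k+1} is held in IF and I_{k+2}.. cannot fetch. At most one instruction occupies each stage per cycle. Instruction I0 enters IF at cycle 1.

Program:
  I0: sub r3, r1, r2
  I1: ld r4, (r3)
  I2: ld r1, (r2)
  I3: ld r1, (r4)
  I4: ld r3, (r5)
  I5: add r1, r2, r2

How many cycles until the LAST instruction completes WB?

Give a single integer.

I0 sub r3 <- r1,r2: IF@1 ID@2 stall=0 (-) EX@3 MEM@4 WB@5
I1 ld r4 <- r3: IF@2 ID@3 stall=2 (RAW on I0.r3 (WB@5)) EX@6 MEM@7 WB@8
I2 ld r1 <- r2: IF@3 ID@6 stall=0 (-) EX@7 MEM@8 WB@9
I3 ld r1 <- r4: IF@6 ID@7 stall=1 (RAW on I1.r4 (WB@8)) EX@9 MEM@10 WB@11
I4 ld r3 <- r5: IF@7 ID@9 stall=0 (-) EX@10 MEM@11 WB@12
I5 add r1 <- r2,r2: IF@9 ID@10 stall=0 (-) EX@11 MEM@12 WB@13

Answer: 13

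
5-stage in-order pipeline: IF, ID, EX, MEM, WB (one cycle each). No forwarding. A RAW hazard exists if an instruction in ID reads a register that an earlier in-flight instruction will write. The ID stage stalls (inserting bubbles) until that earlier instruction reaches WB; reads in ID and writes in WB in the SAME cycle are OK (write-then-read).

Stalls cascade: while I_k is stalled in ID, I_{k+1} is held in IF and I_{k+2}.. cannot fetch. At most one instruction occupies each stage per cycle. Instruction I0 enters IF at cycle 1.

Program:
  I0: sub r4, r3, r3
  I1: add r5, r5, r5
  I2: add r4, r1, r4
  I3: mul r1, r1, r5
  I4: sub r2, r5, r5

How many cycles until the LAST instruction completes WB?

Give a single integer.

Answer: 10

Derivation:
I0 sub r4 <- r3,r3: IF@1 ID@2 stall=0 (-) EX@3 MEM@4 WB@5
I1 add r5 <- r5,r5: IF@2 ID@3 stall=0 (-) EX@4 MEM@5 WB@6
I2 add r4 <- r1,r4: IF@3 ID@4 stall=1 (RAW on I0.r4 (WB@5)) EX@6 MEM@7 WB@8
I3 mul r1 <- r1,r5: IF@4 ID@6 stall=0 (-) EX@7 MEM@8 WB@9
I4 sub r2 <- r5,r5: IF@6 ID@7 stall=0 (-) EX@8 MEM@9 WB@10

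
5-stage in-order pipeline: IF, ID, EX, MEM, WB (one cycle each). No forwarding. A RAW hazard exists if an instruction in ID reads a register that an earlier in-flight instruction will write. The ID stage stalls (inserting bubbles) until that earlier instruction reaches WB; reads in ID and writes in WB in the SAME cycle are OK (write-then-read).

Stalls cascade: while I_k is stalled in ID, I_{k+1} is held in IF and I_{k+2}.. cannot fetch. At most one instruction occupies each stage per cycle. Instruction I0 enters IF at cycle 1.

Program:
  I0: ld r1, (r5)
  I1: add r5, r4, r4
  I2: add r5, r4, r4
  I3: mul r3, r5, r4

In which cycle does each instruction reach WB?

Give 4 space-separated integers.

I0 ld r1 <- r5: IF@1 ID@2 stall=0 (-) EX@3 MEM@4 WB@5
I1 add r5 <- r4,r4: IF@2 ID@3 stall=0 (-) EX@4 MEM@5 WB@6
I2 add r5 <- r4,r4: IF@3 ID@4 stall=0 (-) EX@5 MEM@6 WB@7
I3 mul r3 <- r5,r4: IF@4 ID@5 stall=2 (RAW on I2.r5 (WB@7)) EX@8 MEM@9 WB@10

Answer: 5 6 7 10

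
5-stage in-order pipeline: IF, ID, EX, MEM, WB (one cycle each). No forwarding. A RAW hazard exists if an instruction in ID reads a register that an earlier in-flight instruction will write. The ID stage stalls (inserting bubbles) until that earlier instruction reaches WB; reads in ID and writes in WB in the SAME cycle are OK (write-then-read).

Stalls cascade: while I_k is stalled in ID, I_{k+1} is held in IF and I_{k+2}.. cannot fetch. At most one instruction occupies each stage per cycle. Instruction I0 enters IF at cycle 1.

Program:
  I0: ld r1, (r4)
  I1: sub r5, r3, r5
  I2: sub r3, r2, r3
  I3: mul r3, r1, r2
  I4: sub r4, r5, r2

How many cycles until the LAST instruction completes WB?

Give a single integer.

Answer: 9

Derivation:
I0 ld r1 <- r4: IF@1 ID@2 stall=0 (-) EX@3 MEM@4 WB@5
I1 sub r5 <- r3,r5: IF@2 ID@3 stall=0 (-) EX@4 MEM@5 WB@6
I2 sub r3 <- r2,r3: IF@3 ID@4 stall=0 (-) EX@5 MEM@6 WB@7
I3 mul r3 <- r1,r2: IF@4 ID@5 stall=0 (-) EX@6 MEM@7 WB@8
I4 sub r4 <- r5,r2: IF@5 ID@6 stall=0 (-) EX@7 MEM@8 WB@9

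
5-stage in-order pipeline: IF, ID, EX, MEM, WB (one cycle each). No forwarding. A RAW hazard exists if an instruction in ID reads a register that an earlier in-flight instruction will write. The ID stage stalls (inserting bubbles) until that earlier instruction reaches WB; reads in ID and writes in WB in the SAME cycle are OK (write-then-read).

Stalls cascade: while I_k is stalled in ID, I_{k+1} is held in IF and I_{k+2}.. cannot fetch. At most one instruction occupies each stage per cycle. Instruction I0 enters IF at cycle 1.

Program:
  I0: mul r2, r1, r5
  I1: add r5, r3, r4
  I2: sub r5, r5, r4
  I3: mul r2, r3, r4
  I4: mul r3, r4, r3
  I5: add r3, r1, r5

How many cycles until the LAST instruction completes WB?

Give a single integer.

I0 mul r2 <- r1,r5: IF@1 ID@2 stall=0 (-) EX@3 MEM@4 WB@5
I1 add r5 <- r3,r4: IF@2 ID@3 stall=0 (-) EX@4 MEM@5 WB@6
I2 sub r5 <- r5,r4: IF@3 ID@4 stall=2 (RAW on I1.r5 (WB@6)) EX@7 MEM@8 WB@9
I3 mul r2 <- r3,r4: IF@4 ID@7 stall=0 (-) EX@8 MEM@9 WB@10
I4 mul r3 <- r4,r3: IF@7 ID@8 stall=0 (-) EX@9 MEM@10 WB@11
I5 add r3 <- r1,r5: IF@8 ID@9 stall=0 (-) EX@10 MEM@11 WB@12

Answer: 12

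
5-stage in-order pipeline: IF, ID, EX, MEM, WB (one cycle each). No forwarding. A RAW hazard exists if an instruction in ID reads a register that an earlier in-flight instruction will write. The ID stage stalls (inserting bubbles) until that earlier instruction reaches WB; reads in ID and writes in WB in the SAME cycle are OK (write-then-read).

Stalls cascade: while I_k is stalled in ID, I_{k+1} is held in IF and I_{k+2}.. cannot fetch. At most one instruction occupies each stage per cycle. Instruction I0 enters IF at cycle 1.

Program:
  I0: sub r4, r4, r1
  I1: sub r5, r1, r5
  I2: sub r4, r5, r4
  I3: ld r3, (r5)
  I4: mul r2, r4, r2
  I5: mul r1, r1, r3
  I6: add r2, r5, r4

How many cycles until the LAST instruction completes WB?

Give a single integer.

Answer: 14

Derivation:
I0 sub r4 <- r4,r1: IF@1 ID@2 stall=0 (-) EX@3 MEM@4 WB@5
I1 sub r5 <- r1,r5: IF@2 ID@3 stall=0 (-) EX@4 MEM@5 WB@6
I2 sub r4 <- r5,r4: IF@3 ID@4 stall=2 (RAW on I1.r5 (WB@6)) EX@7 MEM@8 WB@9
I3 ld r3 <- r5: IF@4 ID@7 stall=0 (-) EX@8 MEM@9 WB@10
I4 mul r2 <- r4,r2: IF@7 ID@8 stall=1 (RAW on I2.r4 (WB@9)) EX@10 MEM@11 WB@12
I5 mul r1 <- r1,r3: IF@8 ID@10 stall=0 (-) EX@11 MEM@12 WB@13
I6 add r2 <- r5,r4: IF@10 ID@11 stall=0 (-) EX@12 MEM@13 WB@14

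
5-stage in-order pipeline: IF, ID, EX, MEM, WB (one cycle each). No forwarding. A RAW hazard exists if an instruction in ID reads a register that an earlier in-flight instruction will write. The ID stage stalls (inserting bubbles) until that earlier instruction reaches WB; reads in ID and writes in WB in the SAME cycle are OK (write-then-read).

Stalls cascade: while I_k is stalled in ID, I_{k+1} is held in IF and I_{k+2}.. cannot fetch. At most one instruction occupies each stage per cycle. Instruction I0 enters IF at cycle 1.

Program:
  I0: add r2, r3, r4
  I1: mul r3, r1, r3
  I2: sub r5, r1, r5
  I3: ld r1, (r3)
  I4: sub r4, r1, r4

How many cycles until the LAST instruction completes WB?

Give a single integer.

Answer: 12

Derivation:
I0 add r2 <- r3,r4: IF@1 ID@2 stall=0 (-) EX@3 MEM@4 WB@5
I1 mul r3 <- r1,r3: IF@2 ID@3 stall=0 (-) EX@4 MEM@5 WB@6
I2 sub r5 <- r1,r5: IF@3 ID@4 stall=0 (-) EX@5 MEM@6 WB@7
I3 ld r1 <- r3: IF@4 ID@5 stall=1 (RAW on I1.r3 (WB@6)) EX@7 MEM@8 WB@9
I4 sub r4 <- r1,r4: IF@5 ID@7 stall=2 (RAW on I3.r1 (WB@9)) EX@10 MEM@11 WB@12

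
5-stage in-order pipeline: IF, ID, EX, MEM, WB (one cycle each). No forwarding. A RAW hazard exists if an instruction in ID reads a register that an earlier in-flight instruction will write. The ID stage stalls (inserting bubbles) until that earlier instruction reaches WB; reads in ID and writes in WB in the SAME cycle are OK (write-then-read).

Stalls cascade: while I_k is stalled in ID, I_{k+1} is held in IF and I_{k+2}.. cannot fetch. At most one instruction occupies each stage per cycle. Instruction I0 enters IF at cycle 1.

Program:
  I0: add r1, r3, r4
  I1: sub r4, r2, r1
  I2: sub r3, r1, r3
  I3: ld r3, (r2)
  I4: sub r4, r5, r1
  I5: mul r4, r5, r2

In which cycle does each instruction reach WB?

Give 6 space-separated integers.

Answer: 5 8 9 10 11 12

Derivation:
I0 add r1 <- r3,r4: IF@1 ID@2 stall=0 (-) EX@3 MEM@4 WB@5
I1 sub r4 <- r2,r1: IF@2 ID@3 stall=2 (RAW on I0.r1 (WB@5)) EX@6 MEM@7 WB@8
I2 sub r3 <- r1,r3: IF@3 ID@6 stall=0 (-) EX@7 MEM@8 WB@9
I3 ld r3 <- r2: IF@6 ID@7 stall=0 (-) EX@8 MEM@9 WB@10
I4 sub r4 <- r5,r1: IF@7 ID@8 stall=0 (-) EX@9 MEM@10 WB@11
I5 mul r4 <- r5,r2: IF@8 ID@9 stall=0 (-) EX@10 MEM@11 WB@12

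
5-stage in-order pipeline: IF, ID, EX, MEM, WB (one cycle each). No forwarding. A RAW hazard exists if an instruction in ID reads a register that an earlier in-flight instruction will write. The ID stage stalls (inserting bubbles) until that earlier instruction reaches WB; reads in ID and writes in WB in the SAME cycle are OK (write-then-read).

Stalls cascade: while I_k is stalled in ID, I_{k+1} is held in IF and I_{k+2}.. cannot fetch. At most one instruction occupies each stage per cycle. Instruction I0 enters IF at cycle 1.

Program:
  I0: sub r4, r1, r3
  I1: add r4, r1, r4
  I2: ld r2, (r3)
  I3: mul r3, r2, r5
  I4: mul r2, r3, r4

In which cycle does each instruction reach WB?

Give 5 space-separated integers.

Answer: 5 8 9 12 15

Derivation:
I0 sub r4 <- r1,r3: IF@1 ID@2 stall=0 (-) EX@3 MEM@4 WB@5
I1 add r4 <- r1,r4: IF@2 ID@3 stall=2 (RAW on I0.r4 (WB@5)) EX@6 MEM@7 WB@8
I2 ld r2 <- r3: IF@3 ID@6 stall=0 (-) EX@7 MEM@8 WB@9
I3 mul r3 <- r2,r5: IF@6 ID@7 stall=2 (RAW on I2.r2 (WB@9)) EX@10 MEM@11 WB@12
I4 mul r2 <- r3,r4: IF@7 ID@10 stall=2 (RAW on I3.r3 (WB@12)) EX@13 MEM@14 WB@15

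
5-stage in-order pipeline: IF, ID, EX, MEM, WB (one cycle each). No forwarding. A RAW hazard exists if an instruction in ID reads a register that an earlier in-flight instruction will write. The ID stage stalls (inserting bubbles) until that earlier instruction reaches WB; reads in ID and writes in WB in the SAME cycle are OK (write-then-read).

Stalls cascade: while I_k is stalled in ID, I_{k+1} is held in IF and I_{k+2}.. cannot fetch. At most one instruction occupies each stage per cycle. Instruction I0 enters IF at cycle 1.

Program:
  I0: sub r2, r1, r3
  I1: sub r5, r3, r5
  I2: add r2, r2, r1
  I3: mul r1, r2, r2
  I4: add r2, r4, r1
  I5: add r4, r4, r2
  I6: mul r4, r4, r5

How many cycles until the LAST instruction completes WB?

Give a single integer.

I0 sub r2 <- r1,r3: IF@1 ID@2 stall=0 (-) EX@3 MEM@4 WB@5
I1 sub r5 <- r3,r5: IF@2 ID@3 stall=0 (-) EX@4 MEM@5 WB@6
I2 add r2 <- r2,r1: IF@3 ID@4 stall=1 (RAW on I0.r2 (WB@5)) EX@6 MEM@7 WB@8
I3 mul r1 <- r2,r2: IF@4 ID@6 stall=2 (RAW on I2.r2 (WB@8)) EX@9 MEM@10 WB@11
I4 add r2 <- r4,r1: IF@6 ID@9 stall=2 (RAW on I3.r1 (WB@11)) EX@12 MEM@13 WB@14
I5 add r4 <- r4,r2: IF@9 ID@12 stall=2 (RAW on I4.r2 (WB@14)) EX@15 MEM@16 WB@17
I6 mul r4 <- r4,r5: IF@12 ID@15 stall=2 (RAW on I5.r4 (WB@17)) EX@18 MEM@19 WB@20

Answer: 20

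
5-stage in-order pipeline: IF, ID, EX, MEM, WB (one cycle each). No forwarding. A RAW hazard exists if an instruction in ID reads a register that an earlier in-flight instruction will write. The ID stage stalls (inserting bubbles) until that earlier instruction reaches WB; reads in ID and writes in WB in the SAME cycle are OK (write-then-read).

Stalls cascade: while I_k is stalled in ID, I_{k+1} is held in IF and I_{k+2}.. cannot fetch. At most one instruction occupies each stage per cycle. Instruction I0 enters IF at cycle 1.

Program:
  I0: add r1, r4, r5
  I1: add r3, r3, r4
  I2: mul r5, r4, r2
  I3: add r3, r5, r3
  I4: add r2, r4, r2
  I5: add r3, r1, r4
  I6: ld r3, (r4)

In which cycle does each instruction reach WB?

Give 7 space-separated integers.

Answer: 5 6 7 10 11 12 13

Derivation:
I0 add r1 <- r4,r5: IF@1 ID@2 stall=0 (-) EX@3 MEM@4 WB@5
I1 add r3 <- r3,r4: IF@2 ID@3 stall=0 (-) EX@4 MEM@5 WB@6
I2 mul r5 <- r4,r2: IF@3 ID@4 stall=0 (-) EX@5 MEM@6 WB@7
I3 add r3 <- r5,r3: IF@4 ID@5 stall=2 (RAW on I2.r5 (WB@7)) EX@8 MEM@9 WB@10
I4 add r2 <- r4,r2: IF@5 ID@8 stall=0 (-) EX@9 MEM@10 WB@11
I5 add r3 <- r1,r4: IF@8 ID@9 stall=0 (-) EX@10 MEM@11 WB@12
I6 ld r3 <- r4: IF@9 ID@10 stall=0 (-) EX@11 MEM@12 WB@13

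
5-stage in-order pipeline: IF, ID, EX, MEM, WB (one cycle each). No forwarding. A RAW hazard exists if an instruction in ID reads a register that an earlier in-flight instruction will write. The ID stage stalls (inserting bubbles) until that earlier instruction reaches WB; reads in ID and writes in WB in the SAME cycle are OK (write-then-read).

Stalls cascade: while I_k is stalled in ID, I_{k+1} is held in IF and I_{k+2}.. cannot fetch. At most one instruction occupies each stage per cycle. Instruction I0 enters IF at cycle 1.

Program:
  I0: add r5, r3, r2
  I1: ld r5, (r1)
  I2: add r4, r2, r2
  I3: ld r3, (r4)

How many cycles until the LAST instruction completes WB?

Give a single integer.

Answer: 10

Derivation:
I0 add r5 <- r3,r2: IF@1 ID@2 stall=0 (-) EX@3 MEM@4 WB@5
I1 ld r5 <- r1: IF@2 ID@3 stall=0 (-) EX@4 MEM@5 WB@6
I2 add r4 <- r2,r2: IF@3 ID@4 stall=0 (-) EX@5 MEM@6 WB@7
I3 ld r3 <- r4: IF@4 ID@5 stall=2 (RAW on I2.r4 (WB@7)) EX@8 MEM@9 WB@10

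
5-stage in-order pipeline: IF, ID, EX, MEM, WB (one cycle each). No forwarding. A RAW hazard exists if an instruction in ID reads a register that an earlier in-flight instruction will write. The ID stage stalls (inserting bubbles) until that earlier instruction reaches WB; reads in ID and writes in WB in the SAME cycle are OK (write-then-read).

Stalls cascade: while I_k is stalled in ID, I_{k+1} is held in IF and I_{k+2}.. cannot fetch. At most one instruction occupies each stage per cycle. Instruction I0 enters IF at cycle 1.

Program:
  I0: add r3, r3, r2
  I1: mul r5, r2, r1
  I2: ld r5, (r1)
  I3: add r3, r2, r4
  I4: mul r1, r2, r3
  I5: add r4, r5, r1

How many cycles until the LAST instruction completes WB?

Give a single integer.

Answer: 14

Derivation:
I0 add r3 <- r3,r2: IF@1 ID@2 stall=0 (-) EX@3 MEM@4 WB@5
I1 mul r5 <- r2,r1: IF@2 ID@3 stall=0 (-) EX@4 MEM@5 WB@6
I2 ld r5 <- r1: IF@3 ID@4 stall=0 (-) EX@5 MEM@6 WB@7
I3 add r3 <- r2,r4: IF@4 ID@5 stall=0 (-) EX@6 MEM@7 WB@8
I4 mul r1 <- r2,r3: IF@5 ID@6 stall=2 (RAW on I3.r3 (WB@8)) EX@9 MEM@10 WB@11
I5 add r4 <- r5,r1: IF@6 ID@9 stall=2 (RAW on I4.r1 (WB@11)) EX@12 MEM@13 WB@14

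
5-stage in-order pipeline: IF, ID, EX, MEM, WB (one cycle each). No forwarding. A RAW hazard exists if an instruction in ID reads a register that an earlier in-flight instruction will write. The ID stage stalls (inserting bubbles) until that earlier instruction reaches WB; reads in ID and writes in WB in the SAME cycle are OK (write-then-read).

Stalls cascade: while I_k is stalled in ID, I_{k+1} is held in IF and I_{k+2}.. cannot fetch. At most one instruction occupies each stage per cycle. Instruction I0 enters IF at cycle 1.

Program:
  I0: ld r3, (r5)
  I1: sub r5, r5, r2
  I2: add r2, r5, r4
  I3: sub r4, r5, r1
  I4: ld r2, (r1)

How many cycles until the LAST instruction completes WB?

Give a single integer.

I0 ld r3 <- r5: IF@1 ID@2 stall=0 (-) EX@3 MEM@4 WB@5
I1 sub r5 <- r5,r2: IF@2 ID@3 stall=0 (-) EX@4 MEM@5 WB@6
I2 add r2 <- r5,r4: IF@3 ID@4 stall=2 (RAW on I1.r5 (WB@6)) EX@7 MEM@8 WB@9
I3 sub r4 <- r5,r1: IF@4 ID@7 stall=0 (-) EX@8 MEM@9 WB@10
I4 ld r2 <- r1: IF@7 ID@8 stall=0 (-) EX@9 MEM@10 WB@11

Answer: 11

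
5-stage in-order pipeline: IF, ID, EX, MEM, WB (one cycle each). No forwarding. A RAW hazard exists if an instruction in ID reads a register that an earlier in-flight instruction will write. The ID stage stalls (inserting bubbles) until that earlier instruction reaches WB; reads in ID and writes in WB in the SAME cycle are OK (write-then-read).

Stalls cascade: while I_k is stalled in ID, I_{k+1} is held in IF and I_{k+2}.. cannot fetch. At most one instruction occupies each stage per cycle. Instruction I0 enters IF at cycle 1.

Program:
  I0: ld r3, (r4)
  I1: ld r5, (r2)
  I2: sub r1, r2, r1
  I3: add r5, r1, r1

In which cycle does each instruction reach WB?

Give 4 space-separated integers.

I0 ld r3 <- r4: IF@1 ID@2 stall=0 (-) EX@3 MEM@4 WB@5
I1 ld r5 <- r2: IF@2 ID@3 stall=0 (-) EX@4 MEM@5 WB@6
I2 sub r1 <- r2,r1: IF@3 ID@4 stall=0 (-) EX@5 MEM@6 WB@7
I3 add r5 <- r1,r1: IF@4 ID@5 stall=2 (RAW on I2.r1 (WB@7)) EX@8 MEM@9 WB@10

Answer: 5 6 7 10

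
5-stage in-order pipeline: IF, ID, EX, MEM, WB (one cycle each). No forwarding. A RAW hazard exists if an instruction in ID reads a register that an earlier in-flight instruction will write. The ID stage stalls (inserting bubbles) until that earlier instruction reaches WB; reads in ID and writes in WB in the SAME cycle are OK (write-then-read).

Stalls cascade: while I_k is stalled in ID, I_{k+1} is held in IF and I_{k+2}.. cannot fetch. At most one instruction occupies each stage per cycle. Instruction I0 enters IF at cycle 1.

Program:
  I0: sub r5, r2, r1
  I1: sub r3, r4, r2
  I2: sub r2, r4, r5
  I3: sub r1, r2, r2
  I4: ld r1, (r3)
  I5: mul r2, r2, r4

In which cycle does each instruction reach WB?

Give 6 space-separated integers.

I0 sub r5 <- r2,r1: IF@1 ID@2 stall=0 (-) EX@3 MEM@4 WB@5
I1 sub r3 <- r4,r2: IF@2 ID@3 stall=0 (-) EX@4 MEM@5 WB@6
I2 sub r2 <- r4,r5: IF@3 ID@4 stall=1 (RAW on I0.r5 (WB@5)) EX@6 MEM@7 WB@8
I3 sub r1 <- r2,r2: IF@4 ID@6 stall=2 (RAW on I2.r2 (WB@8)) EX@9 MEM@10 WB@11
I4 ld r1 <- r3: IF@6 ID@9 stall=0 (-) EX@10 MEM@11 WB@12
I5 mul r2 <- r2,r4: IF@9 ID@10 stall=0 (-) EX@11 MEM@12 WB@13

Answer: 5 6 8 11 12 13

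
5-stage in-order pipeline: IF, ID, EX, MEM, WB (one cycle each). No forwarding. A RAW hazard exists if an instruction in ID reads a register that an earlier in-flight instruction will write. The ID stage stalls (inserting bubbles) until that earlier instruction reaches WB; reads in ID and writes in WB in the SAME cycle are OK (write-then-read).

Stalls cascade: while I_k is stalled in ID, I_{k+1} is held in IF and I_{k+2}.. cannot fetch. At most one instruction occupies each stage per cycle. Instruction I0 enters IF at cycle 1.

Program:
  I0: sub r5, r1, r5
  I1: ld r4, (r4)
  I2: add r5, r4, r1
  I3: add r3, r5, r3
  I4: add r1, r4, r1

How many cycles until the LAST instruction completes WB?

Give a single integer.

Answer: 13

Derivation:
I0 sub r5 <- r1,r5: IF@1 ID@2 stall=0 (-) EX@3 MEM@4 WB@5
I1 ld r4 <- r4: IF@2 ID@3 stall=0 (-) EX@4 MEM@5 WB@6
I2 add r5 <- r4,r1: IF@3 ID@4 stall=2 (RAW on I1.r4 (WB@6)) EX@7 MEM@8 WB@9
I3 add r3 <- r5,r3: IF@4 ID@7 stall=2 (RAW on I2.r5 (WB@9)) EX@10 MEM@11 WB@12
I4 add r1 <- r4,r1: IF@7 ID@10 stall=0 (-) EX@11 MEM@12 WB@13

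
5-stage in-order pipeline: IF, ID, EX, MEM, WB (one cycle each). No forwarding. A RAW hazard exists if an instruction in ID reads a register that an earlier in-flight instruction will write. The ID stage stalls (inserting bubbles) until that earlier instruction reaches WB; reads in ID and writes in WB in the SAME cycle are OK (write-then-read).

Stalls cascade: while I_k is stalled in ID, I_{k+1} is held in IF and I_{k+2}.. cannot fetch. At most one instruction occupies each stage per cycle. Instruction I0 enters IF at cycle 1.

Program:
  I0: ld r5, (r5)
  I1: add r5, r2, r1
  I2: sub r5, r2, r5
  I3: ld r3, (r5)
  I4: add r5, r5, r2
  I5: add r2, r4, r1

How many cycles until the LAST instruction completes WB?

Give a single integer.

I0 ld r5 <- r5: IF@1 ID@2 stall=0 (-) EX@3 MEM@4 WB@5
I1 add r5 <- r2,r1: IF@2 ID@3 stall=0 (-) EX@4 MEM@5 WB@6
I2 sub r5 <- r2,r5: IF@3 ID@4 stall=2 (RAW on I1.r5 (WB@6)) EX@7 MEM@8 WB@9
I3 ld r3 <- r5: IF@4 ID@7 stall=2 (RAW on I2.r5 (WB@9)) EX@10 MEM@11 WB@12
I4 add r5 <- r5,r2: IF@7 ID@10 stall=0 (-) EX@11 MEM@12 WB@13
I5 add r2 <- r4,r1: IF@10 ID@11 stall=0 (-) EX@12 MEM@13 WB@14

Answer: 14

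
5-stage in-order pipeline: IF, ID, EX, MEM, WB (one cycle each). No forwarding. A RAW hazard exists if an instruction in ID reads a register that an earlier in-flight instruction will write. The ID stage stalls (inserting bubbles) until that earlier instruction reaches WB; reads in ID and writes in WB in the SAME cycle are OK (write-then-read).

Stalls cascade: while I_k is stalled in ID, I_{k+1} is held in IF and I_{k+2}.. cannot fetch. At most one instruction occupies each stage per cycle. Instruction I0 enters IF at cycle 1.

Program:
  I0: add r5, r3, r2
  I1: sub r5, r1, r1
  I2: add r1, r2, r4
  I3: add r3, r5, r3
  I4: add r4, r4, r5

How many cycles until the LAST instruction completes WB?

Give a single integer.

Answer: 10

Derivation:
I0 add r5 <- r3,r2: IF@1 ID@2 stall=0 (-) EX@3 MEM@4 WB@5
I1 sub r5 <- r1,r1: IF@2 ID@3 stall=0 (-) EX@4 MEM@5 WB@6
I2 add r1 <- r2,r4: IF@3 ID@4 stall=0 (-) EX@5 MEM@6 WB@7
I3 add r3 <- r5,r3: IF@4 ID@5 stall=1 (RAW on I1.r5 (WB@6)) EX@7 MEM@8 WB@9
I4 add r4 <- r4,r5: IF@5 ID@7 stall=0 (-) EX@8 MEM@9 WB@10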